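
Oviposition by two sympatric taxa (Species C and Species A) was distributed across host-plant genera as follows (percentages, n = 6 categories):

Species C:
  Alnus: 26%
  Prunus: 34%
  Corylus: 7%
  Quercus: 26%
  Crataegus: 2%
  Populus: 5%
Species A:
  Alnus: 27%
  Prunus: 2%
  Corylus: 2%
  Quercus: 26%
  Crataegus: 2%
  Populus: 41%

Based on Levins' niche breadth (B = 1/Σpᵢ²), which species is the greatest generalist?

Convert percentages to proportions (divide by 100).
Σp_Cᵢ² = 0.26² + 0.34² + 0.07² + 0.26² + 0.02² + 0.05² = 0.0676 + 0.1156 + 0.0049 + 0.0676 + 0.0004 + 0.0025 = 0.2586
B_C = 1 / 0.2586 = 3.8670
Σp_Aᵢ² = 0.27² + 0.02² + 0.02² + 0.26² + 0.02² + 0.41² = 0.0729 + 0.0004 + 0.0004 + 0.0676 + 0.0004 + 0.1681 = 0.3098
B_A = 1 / 0.3098 = 3.2279
Highest B → broadest niche (most generalist): Species C (B = 3.87).

Species C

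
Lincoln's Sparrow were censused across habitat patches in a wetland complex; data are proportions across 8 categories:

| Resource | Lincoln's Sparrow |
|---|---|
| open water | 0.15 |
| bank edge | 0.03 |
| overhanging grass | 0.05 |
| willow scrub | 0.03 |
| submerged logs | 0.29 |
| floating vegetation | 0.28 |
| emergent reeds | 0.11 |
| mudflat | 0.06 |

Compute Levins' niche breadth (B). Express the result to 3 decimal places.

4.878

Σpᵢ² = 0.15² + 0.03² + 0.05² + 0.03² + 0.29² + 0.28² + 0.11² + 0.06² = 0.0225 + 0.0009 + 0.0025 + 0.0009 + 0.0841 + 0.0784 + 0.0121 + 0.0036 = 0.2050
B = 1 / 0.2050 = 4.87805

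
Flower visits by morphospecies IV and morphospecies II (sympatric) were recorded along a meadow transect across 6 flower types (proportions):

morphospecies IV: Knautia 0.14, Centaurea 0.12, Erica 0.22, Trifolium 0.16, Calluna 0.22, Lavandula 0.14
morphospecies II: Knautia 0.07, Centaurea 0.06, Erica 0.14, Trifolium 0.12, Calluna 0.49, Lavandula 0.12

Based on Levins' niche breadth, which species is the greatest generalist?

Σp_IVᵢ² = 0.14² + 0.12² + 0.22² + 0.16² + 0.22² + 0.14² = 0.0196 + 0.0144 + 0.0484 + 0.0256 + 0.0484 + 0.0196 = 0.1760
B_IV = 1 / 0.1760 = 5.6818
Σp_IIᵢ² = 0.07² + 0.06² + 0.14² + 0.12² + 0.49² + 0.12² = 0.0049 + 0.0036 + 0.0196 + 0.0144 + 0.2401 + 0.0144 = 0.2970
B_II = 1 / 0.2970 = 3.3670
Highest B → broadest niche (most generalist): morphospecies IV (B = 5.68).

morphospecies IV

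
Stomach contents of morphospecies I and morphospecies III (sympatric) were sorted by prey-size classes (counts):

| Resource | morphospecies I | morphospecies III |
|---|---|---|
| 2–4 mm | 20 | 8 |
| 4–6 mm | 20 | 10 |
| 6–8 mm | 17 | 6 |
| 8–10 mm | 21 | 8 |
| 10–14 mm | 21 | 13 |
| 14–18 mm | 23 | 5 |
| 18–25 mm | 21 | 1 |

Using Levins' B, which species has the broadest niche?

morphospecies I

Proportions for morphospecies I (n=143): 20/143=0.1399, 20/143=0.1399, 17/143=0.1189, 21/143=0.1469, 21/143=0.1469, 23/143=0.1608, 21/143=0.1469
Proportions for morphospecies III (n=51): 8/51=0.1569, 10/51=0.1961, 6/51=0.1176, 8/51=0.1569, 13/51=0.2549, 5/51=0.0980, 1/51=0.0196
Σp_Iᵢ² = 0.1399² + 0.1399² + 0.1189² + 0.1469² + 0.1469² + 0.1608² + 0.1469² = 0.019572 + 0.019572 + 0.014137 + 0.021580 + 0.021580 + 0.025857 + 0.021580 = 0.143878
B_I = 1 / 0.143878 = 6.9503
Σp_IIIᵢ² = 0.1569² + 0.1961² + 0.1176² + 0.1569² + 0.2549² + 0.0980² + 0.0196² = 0.024618 + 0.038455 + 0.013830 + 0.024618 + 0.064974 + 0.009604 + 0.000384 = 0.176483
B_III = 1 / 0.176483 = 5.6663
Highest B → broadest niche (most generalist): morphospecies I (B = 6.95).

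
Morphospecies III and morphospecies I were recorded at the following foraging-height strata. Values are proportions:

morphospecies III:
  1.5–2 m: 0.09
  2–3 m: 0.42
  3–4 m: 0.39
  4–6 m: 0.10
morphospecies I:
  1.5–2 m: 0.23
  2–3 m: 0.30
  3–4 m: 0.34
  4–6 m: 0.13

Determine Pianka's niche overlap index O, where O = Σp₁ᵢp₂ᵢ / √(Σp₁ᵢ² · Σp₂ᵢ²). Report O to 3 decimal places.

0.946

Σ p₁ᵢp₂ᵢ = 0.0207 + 0.1260 + 0.1326 + 0.0130 = 0.2923
Σp_1ᵢ² = 0.09² + 0.42² + 0.39² + 0.10² = 0.0081 + 0.1764 + 0.1521 + 0.0100 = 0.3466
Σp_2ᵢ² = 0.23² + 0.30² + 0.34² + 0.13² = 0.0529 + 0.0900 + 0.1156 + 0.0169 = 0.2754
O = 0.2923 / √(0.3466 × 0.2754) = 0.2923 / 0.308956 = 0.94609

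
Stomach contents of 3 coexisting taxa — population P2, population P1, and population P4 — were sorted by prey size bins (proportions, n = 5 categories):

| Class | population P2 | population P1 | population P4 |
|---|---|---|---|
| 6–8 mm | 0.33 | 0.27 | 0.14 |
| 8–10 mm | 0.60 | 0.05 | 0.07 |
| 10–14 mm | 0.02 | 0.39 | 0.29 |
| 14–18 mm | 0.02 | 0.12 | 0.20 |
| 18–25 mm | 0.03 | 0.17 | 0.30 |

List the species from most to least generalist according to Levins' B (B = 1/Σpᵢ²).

Σp_P2ᵢ² = 0.33² + 0.60² + 0.02² + 0.02² + 0.03² = 0.1089 + 0.3600 + 0.0004 + 0.0004 + 0.0009 = 0.4706
B_P2 = 1 / 0.4706 = 2.1249
Σp_P1ᵢ² = 0.27² + 0.05² + 0.39² + 0.12² + 0.17² = 0.0729 + 0.0025 + 0.1521 + 0.0144 + 0.0289 = 0.2708
B_P1 = 1 / 0.2708 = 3.6928
Σp_P4ᵢ² = 0.14² + 0.07² + 0.29² + 0.20² + 0.30² = 0.0196 + 0.0049 + 0.0841 + 0.0400 + 0.0900 = 0.2386
B_P4 = 1 / 0.2386 = 4.1911
Ranking by B (broadest → narrowest): population P4 (4.19) > population P1 (3.69) > population P2 (2.12)

population P4 > population P1 > population P2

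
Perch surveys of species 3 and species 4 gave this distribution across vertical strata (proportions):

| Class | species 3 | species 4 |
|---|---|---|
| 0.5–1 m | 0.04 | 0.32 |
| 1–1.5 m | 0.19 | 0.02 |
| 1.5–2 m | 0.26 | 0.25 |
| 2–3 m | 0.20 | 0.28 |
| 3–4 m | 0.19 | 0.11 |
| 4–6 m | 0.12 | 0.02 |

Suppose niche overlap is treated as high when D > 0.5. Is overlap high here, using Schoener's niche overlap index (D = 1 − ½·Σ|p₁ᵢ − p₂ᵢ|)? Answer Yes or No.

Yes

Σ|p₁ᵢ − p₂ᵢ| = 0.28 + 0.17 + 0.01 + 0.08 + 0.08 + 0.10 = 0.72
D = 1 − ½ × 0.72 = 1 − 0.360 = 0.6400
D = 0.6400 > 0.5 → Yes.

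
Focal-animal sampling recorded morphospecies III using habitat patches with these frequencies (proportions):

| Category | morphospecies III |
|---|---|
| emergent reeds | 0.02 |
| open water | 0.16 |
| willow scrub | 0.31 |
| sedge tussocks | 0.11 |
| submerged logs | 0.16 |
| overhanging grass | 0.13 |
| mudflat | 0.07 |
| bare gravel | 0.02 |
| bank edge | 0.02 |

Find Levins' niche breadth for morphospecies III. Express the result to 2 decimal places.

Σpᵢ² = 0.02² + 0.16² + 0.31² + 0.11² + 0.16² + 0.13² + 0.07² + 0.02² + 0.02² = 0.0004 + 0.0256 + 0.0961 + 0.0121 + 0.0256 + 0.0169 + 0.0049 + 0.0004 + 0.0004 = 0.1824
B = 1 / 0.1824 = 5.4825

5.48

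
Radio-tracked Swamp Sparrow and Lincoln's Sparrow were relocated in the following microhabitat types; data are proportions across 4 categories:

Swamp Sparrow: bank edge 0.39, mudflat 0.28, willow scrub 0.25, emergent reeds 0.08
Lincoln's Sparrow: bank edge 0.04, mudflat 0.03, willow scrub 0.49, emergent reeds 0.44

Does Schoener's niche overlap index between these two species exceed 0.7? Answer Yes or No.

Σ|p₁ᵢ − p₂ᵢ| = 0.35 + 0.25 + 0.24 + 0.36 = 1.20
D = 1 − ½ × 1.20 = 1 − 0.600 = 0.4000
D = 0.4000 < 0.7 → No.

No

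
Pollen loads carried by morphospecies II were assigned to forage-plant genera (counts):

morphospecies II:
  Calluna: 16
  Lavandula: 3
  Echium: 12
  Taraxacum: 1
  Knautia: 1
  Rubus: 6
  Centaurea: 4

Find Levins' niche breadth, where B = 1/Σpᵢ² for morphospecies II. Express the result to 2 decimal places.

Proportions for morphospecies II (n=43): 16/43=0.3721, 3/43=0.0698, 12/43=0.2791, 1/43=0.0233, 1/43=0.0233, 6/43=0.1395, 4/43=0.0930
Σpᵢ² = 0.3721² + 0.0698² + 0.2791² + 0.0233² + 0.0233² + 0.1395² + 0.0930² = 0.138458 + 0.004872 + 0.077897 + 0.000543 + 0.000543 + 0.019460 + 0.008649 = 0.250422
B = 1 / 0.250422 = 3.9933

3.99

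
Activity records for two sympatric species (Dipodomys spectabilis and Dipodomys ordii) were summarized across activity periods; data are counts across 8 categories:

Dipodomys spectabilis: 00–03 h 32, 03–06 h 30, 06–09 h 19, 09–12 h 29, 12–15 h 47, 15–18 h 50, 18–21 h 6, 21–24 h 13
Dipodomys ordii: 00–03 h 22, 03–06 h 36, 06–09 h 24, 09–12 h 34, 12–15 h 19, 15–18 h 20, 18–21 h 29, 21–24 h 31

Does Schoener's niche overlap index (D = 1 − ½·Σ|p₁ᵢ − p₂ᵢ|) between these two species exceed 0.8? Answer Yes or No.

Proportions for Dipodomys spectabilis (n=226): 32/226=0.1416, 30/226=0.1327, 19/226=0.0841, 29/226=0.1283, 47/226=0.2080, 50/226=0.2212, 6/226=0.0265, 13/226=0.0575
Proportions for Dipodomys ordii (n=215): 22/215=0.1023, 36/215=0.1674, 24/215=0.1116, 34/215=0.1581, 19/215=0.0884, 20/215=0.0930, 29/215=0.1349, 31/215=0.1442
Σ|p₁ᵢ − p₂ᵢ| = 0.0393 + 0.0347 + 0.0275 + 0.0298 + 0.1196 + 0.1282 + 0.1084 + 0.0867 = 0.5742
D = 1 − ½ × 0.5742 = 1 − 0.28710 = 0.71290
D = 0.71290 < 0.8 → No.

No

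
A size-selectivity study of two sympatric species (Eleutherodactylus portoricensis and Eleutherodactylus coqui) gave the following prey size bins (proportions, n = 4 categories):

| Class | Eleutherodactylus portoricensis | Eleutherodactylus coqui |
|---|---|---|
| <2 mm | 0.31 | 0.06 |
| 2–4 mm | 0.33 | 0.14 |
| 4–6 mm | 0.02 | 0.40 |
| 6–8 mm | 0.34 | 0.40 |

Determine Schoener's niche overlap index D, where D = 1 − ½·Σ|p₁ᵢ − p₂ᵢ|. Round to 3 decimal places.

0.560

Σ|p₁ᵢ − p₂ᵢ| = 0.25 + 0.19 + 0.38 + 0.06 = 0.88
D = 1 − ½ × 0.88 = 1 − 0.440 = 0.56000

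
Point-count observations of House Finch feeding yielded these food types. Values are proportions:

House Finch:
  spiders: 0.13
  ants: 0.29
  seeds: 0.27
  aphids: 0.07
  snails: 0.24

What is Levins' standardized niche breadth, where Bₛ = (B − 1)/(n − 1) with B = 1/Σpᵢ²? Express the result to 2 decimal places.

0.81

Σpᵢ² = 0.13² + 0.29² + 0.27² + 0.07² + 0.24² = 0.0169 + 0.0841 + 0.0729 + 0.0049 + 0.0576 = 0.2364
B = 1 / 0.2364 = 4.2301
Bₛ = (B − 1)/(n − 1) = (4.2301 − 1)/(5 − 1) = 3.2301/4 = 0.8075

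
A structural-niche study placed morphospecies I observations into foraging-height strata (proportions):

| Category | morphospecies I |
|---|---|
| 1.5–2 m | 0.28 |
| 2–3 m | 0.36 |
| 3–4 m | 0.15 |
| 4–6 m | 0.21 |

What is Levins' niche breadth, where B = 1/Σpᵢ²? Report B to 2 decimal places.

3.64

Σpᵢ² = 0.28² + 0.36² + 0.15² + 0.21² = 0.0784 + 0.1296 + 0.0225 + 0.0441 = 0.2746
B = 1 / 0.2746 = 3.6417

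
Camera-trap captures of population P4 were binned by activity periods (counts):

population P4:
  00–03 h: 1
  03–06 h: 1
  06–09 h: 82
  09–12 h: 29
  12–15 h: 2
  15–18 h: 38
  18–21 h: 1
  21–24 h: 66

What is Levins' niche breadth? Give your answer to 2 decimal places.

Proportions for population P4 (n=220): 1/220=0.0045, 1/220=0.0045, 82/220=0.3727, 29/220=0.1318, 2/220=0.0091, 38/220=0.1727, 1/220=0.0045, 66/220=0.3000
Σpᵢ² = 0.0045² + 0.0045² + 0.3727² + 0.1318² + 0.0091² + 0.1727² + 0.0045² + 0.3000² = 0.000020 + 0.000020 + 0.138905 + 0.017371 + 0.000083 + 0.029825 + 0.000020 + 0.090000 = 0.276244
B = 1 / 0.276244 = 3.6200

3.62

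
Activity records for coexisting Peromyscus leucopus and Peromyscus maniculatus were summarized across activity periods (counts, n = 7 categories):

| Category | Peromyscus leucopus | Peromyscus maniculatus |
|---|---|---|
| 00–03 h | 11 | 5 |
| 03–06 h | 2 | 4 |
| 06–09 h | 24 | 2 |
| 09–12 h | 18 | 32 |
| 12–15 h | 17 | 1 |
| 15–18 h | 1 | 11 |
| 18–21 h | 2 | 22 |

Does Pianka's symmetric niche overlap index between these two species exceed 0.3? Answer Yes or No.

Yes

Proportions for Peromyscus leucopus (n=75): 11/75=0.1467, 2/75=0.0267, 24/75=0.3200, 18/75=0.2400, 17/75=0.2267, 1/75=0.0133, 2/75=0.0267
Proportions for Peromyscus maniculatus (n=77): 5/77=0.0649, 4/77=0.0519, 2/77=0.0260, 32/77=0.4156, 1/77=0.0130, 11/77=0.1429, 22/77=0.2857
Σ p₁ᵢp₂ᵢ = 0.009521 + 0.001386 + 0.008320 + 0.099744 + 0.002947 + 0.001901 + 0.007628 = 0.131447
Σp_1ᵢ² = 0.1467² + 0.0267² + 0.3200² + 0.2400² + 0.2267² + 0.0133² + 0.0267² = 0.021521 + 0.000713 + 0.102400 + 0.057600 + 0.051393 + 0.000177 + 0.000713 = 0.234517
Σp_2ᵢ² = 0.0649² + 0.0519² + 0.0260² + 0.4156² + 0.0130² + 0.1429² + 0.2857² = 0.004212 + 0.002694 + 0.000676 + 0.172723 + 0.000169 + 0.020420 + 0.081624 = 0.282518
O = 0.131447 / √(0.234517 × 0.282518) = 0.131447 / 0.2574010 = 0.5107
O = 0.5107 > 0.3 → Yes.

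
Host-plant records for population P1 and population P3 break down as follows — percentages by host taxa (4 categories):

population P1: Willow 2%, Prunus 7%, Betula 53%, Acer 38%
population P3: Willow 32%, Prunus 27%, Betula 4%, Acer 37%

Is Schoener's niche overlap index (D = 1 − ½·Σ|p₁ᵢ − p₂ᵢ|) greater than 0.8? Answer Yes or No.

No

Convert percentages to proportions (divide by 100).
Σ|p₁ᵢ − p₂ᵢ| = 0.30 + 0.20 + 0.49 + 0.01 = 1.00
D = 1 − ½ × 1.00 = 1 − 0.500 = 0.5000
D = 0.5000 < 0.8 → No.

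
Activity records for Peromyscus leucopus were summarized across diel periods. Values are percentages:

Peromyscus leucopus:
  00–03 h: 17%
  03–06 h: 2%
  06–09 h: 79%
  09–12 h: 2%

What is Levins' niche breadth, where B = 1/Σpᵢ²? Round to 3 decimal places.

Convert percentages to proportions (divide by 100).
Σpᵢ² = 0.17² + 0.02² + 0.79² + 0.02² = 0.0289 + 0.0004 + 0.6241 + 0.0004 = 0.6538
B = 1 / 0.6538 = 1.52952

1.530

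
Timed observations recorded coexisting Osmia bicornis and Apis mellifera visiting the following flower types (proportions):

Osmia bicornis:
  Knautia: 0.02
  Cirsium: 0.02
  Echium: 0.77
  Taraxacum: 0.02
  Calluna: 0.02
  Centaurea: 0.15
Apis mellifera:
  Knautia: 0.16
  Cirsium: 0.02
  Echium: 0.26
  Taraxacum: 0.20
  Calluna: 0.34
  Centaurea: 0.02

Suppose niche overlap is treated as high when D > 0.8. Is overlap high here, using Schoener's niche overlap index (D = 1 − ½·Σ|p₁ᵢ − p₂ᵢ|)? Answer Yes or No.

Σ|p₁ᵢ − p₂ᵢ| = 0.14 + 0.00 + 0.51 + 0.18 + 0.32 + 0.13 = 1.28
D = 1 − ½ × 1.28 = 1 − 0.640 = 0.3600
D = 0.3600 < 0.8 → No.

No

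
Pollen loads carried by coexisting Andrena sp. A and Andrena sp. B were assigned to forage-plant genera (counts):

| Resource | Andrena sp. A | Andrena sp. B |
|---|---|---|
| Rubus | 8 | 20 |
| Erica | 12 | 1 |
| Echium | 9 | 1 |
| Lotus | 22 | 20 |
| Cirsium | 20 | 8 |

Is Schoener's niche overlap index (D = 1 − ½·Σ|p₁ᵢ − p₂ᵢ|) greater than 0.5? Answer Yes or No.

Proportions for Andrena sp. A (n=71): 8/71=0.1127, 12/71=0.1690, 9/71=0.1268, 22/71=0.3099, 20/71=0.2817
Proportions for Andrena sp. B (n=50): 20/50=0.4000, 1/50=0.0200, 1/50=0.0200, 20/50=0.4000, 8/50=0.1600
Σ|p₁ᵢ − p₂ᵢ| = 0.2873 + 0.1490 + 0.1068 + 0.0901 + 0.1217 = 0.7549
D = 1 − ½ × 0.7549 = 1 − 0.37745 = 0.62255
D = 0.62255 > 0.5 → Yes.

Yes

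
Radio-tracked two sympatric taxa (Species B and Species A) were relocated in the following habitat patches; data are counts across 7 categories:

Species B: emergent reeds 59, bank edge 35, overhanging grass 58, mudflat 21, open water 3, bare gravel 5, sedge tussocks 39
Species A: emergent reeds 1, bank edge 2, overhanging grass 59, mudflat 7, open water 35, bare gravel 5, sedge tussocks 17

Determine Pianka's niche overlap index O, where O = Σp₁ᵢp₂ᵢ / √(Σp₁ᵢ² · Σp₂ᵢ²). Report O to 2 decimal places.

0.63

Proportions for Species B (n=220): 59/220=0.2682, 35/220=0.1591, 58/220=0.2636, 21/220=0.0955, 3/220=0.0136, 5/220=0.0227, 39/220=0.1773
Proportions for Species A (n=126): 1/126=0.0079, 2/126=0.0159, 59/126=0.4683, 7/126=0.0556, 35/126=0.2778, 5/126=0.0397, 17/126=0.1349
Σ p₁ᵢp₂ᵢ = 0.002119 + 0.002530 + 0.123444 + 0.005310 + 0.003778 + 0.000901 + 0.023918 = 0.162000
Σp_1ᵢ² = 0.2682² + 0.1591² + 0.2636² + 0.0955² + 0.0136² + 0.0227² + 0.1773² = 0.071931 + 0.025313 + 0.069485 + 0.009120 + 0.000185 + 0.000515 + 0.031435 = 0.207984
Σp_2ᵢ² = 0.0079² + 0.0159² + 0.4683² + 0.0556² + 0.2778² + 0.0397² + 0.1349² = 0.000062 + 0.000253 + 0.219305 + 0.003091 + 0.077173 + 0.001576 + 0.018198 = 0.319658
O = 0.162000 / √(0.207984 × 0.319658) = 0.162000 / 0.2578444 = 0.6283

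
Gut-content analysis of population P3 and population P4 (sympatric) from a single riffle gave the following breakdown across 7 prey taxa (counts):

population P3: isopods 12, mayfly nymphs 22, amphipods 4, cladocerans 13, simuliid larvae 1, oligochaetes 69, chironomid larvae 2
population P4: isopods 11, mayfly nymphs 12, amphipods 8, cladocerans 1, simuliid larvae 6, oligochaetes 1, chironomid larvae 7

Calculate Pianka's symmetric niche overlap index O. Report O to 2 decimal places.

Proportions for population P3 (n=123): 12/123=0.0976, 22/123=0.1789, 4/123=0.0325, 13/123=0.1057, 1/123=0.0081, 69/123=0.5610, 2/123=0.0163
Proportions for population P4 (n=46): 11/46=0.2391, 12/46=0.2609, 8/46=0.1739, 1/46=0.0217, 6/46=0.1304, 1/46=0.0217, 7/46=0.1522
Σ p₁ᵢp₂ᵢ = 0.023336 + 0.046675 + 0.005652 + 0.002294 + 0.001056 + 0.012174 + 0.002481 = 0.093668
Σp_1ᵢ² = 0.0976² + 0.1789² + 0.0325² + 0.1057² + 0.0081² + 0.5610² + 0.0163² = 0.009526 + 0.032005 + 0.001056 + 0.011172 + 0.000066 + 0.314721 + 0.000266 = 0.368812
Σp_2ᵢ² = 0.2391² + 0.2609² + 0.1739² + 0.0217² + 0.1304² + 0.0217² + 0.1522² = 0.057169 + 0.068069 + 0.030241 + 0.000471 + 0.017004 + 0.000471 + 0.023165 = 0.196590
O = 0.093668 / √(0.368812 × 0.196590) = 0.093668 / 0.2692671 = 0.3479

0.35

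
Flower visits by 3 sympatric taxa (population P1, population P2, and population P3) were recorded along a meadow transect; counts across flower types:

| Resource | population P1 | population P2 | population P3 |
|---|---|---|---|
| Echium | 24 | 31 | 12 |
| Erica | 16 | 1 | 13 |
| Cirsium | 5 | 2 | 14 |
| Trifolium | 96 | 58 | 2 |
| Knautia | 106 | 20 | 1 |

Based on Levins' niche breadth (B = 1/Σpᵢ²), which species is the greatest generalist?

Proportions for population P1 (n=247): 24/247=0.0972, 16/247=0.0648, 5/247=0.0202, 96/247=0.3887, 106/247=0.4291
Proportions for population P2 (n=112): 31/112=0.2768, 1/112=0.0089, 2/112=0.0179, 58/112=0.5179, 20/112=0.1786
Proportions for population P3 (n=42): 12/42=0.2857, 13/42=0.3095, 14/42=0.3333, 2/42=0.0476, 1/42=0.0238
Σp_P1ᵢ² = 0.0972² + 0.0648² + 0.0202² + 0.3887² + 0.4291² = 0.009448 + 0.004199 + 0.000408 + 0.151088 + 0.184127 = 0.349270
B_P1 = 1 / 0.349270 = 2.8631
Σp_P2ᵢ² = 0.2768² + 0.0089² + 0.0179² + 0.5179² + 0.1786² = 0.076618 + 0.000079 + 0.000320 + 0.268220 + 0.031898 = 0.377135
B_P2 = 1 / 0.377135 = 2.6516
Σp_P3ᵢ² = 0.2857² + 0.3095² + 0.3333² + 0.0476² + 0.0238² = 0.081624 + 0.095790 + 0.111089 + 0.002266 + 0.000566 = 0.291335
B_P3 = 1 / 0.291335 = 3.4325
Highest B → broadest niche (most generalist): population P3 (B = 3.43).

population P3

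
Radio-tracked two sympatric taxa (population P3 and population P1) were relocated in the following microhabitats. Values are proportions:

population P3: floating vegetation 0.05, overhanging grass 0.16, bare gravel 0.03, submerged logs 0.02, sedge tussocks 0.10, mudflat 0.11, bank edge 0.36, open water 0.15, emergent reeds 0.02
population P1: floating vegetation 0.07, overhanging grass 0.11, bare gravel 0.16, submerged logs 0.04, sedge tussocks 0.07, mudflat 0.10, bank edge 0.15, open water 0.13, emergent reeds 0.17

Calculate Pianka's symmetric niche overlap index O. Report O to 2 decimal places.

Σ p₁ᵢp₂ᵢ = 0.0035 + 0.0176 + 0.0048 + 0.0008 + 0.0070 + 0.0110 + 0.0540 + 0.0195 + 0.0034 = 0.1216
Σp_1ᵢ² = 0.05² + 0.16² + 0.03² + 0.02² + 0.10² + 0.11² + 0.36² + 0.15² + 0.02² = 0.0025 + 0.0256 + 0.0009 + 0.0004 + 0.0100 + 0.0121 + 0.1296 + 0.0225 + 0.0004 = 0.2040
Σp_2ᵢ² = 0.07² + 0.11² + 0.16² + 0.04² + 0.07² + 0.10² + 0.15² + 0.13² + 0.17² = 0.0049 + 0.0121 + 0.0256 + 0.0016 + 0.0049 + 0.0100 + 0.0225 + 0.0169 + 0.0289 = 0.1274
O = 0.1216 / √(0.2040 × 0.1274) = 0.1216 / 0.16121 = 0.7543

0.75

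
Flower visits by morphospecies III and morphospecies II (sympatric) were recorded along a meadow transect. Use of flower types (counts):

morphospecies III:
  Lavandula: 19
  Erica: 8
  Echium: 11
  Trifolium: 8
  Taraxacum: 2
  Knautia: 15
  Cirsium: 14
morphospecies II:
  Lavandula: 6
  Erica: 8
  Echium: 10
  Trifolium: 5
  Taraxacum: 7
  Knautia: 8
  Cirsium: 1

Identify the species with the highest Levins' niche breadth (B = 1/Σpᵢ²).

Proportions for morphospecies III (n=77): 19/77=0.2468, 8/77=0.1039, 11/77=0.1429, 8/77=0.1039, 2/77=0.0260, 15/77=0.1948, 14/77=0.1818
Proportions for morphospecies II (n=45): 6/45=0.1333, 8/45=0.1778, 10/45=0.2222, 5/45=0.1111, 7/45=0.1556, 8/45=0.1778, 1/45=0.0222
Σp_IIIᵢ² = 0.2468² + 0.1039² + 0.1429² + 0.1039² + 0.0260² + 0.1948² + 0.1818² = 0.060910 + 0.010795 + 0.020420 + 0.010795 + 0.000676 + 0.037947 + 0.033051 = 0.174594
B_III = 1 / 0.174594 = 5.7276
Σp_IIᵢ² = 0.1333² + 0.1778² + 0.2222² + 0.1111² + 0.1556² + 0.1778² + 0.0222² = 0.017769 + 0.031613 + 0.049373 + 0.012343 + 0.024211 + 0.031613 + 0.000493 = 0.167415
B_II = 1 / 0.167415 = 5.9732
Highest B → broadest niche (most generalist): morphospecies II (B = 5.97).

morphospecies II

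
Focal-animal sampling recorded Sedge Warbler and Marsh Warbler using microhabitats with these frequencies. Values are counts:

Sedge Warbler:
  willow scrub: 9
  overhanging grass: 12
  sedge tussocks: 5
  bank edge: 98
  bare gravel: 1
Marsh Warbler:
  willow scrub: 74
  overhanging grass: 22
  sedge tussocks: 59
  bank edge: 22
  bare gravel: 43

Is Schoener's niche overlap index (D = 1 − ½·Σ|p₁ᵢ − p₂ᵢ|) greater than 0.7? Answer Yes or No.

No

Proportions for Sedge Warbler (n=125): 9/125=0.0720, 12/125=0.0960, 5/125=0.0400, 98/125=0.7840, 1/125=0.0080
Proportions for Marsh Warbler (n=220): 74/220=0.3364, 22/220=0.1000, 59/220=0.2682, 22/220=0.1000, 43/220=0.1955
Σ|p₁ᵢ − p₂ᵢ| = 0.2644 + 0.0040 + 0.2282 + 0.6840 + 0.1875 = 1.3681
D = 1 − ½ × 1.3681 = 1 − 0.68405 = 0.31595
D = 0.31595 < 0.7 → No.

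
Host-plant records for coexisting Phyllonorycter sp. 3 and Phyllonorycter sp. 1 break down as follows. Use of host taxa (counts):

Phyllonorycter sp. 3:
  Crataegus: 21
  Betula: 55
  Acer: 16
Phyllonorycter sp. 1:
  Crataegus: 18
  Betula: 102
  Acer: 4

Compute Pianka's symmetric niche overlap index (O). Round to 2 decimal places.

0.96

Proportions for Phyllonorycter sp. 3 (n=92): 21/92=0.2283, 55/92=0.5978, 16/92=0.1739
Proportions for Phyllonorycter sp. 1 (n=124): 18/124=0.1452, 102/124=0.8226, 4/124=0.0323
Σ p₁ᵢp₂ᵢ = 0.033149 + 0.491750 + 0.005617 = 0.530516
Σp_1ᵢ² = 0.2283² + 0.5978² + 0.1739² = 0.052121 + 0.357365 + 0.030241 = 0.439727
Σp_2ᵢ² = 0.1452² + 0.8226² + 0.0323² = 0.021083 + 0.676671 + 0.001043 = 0.698797
O = 0.530516 / √(0.439727 × 0.698797) = 0.530516 / 0.5543283 = 0.9570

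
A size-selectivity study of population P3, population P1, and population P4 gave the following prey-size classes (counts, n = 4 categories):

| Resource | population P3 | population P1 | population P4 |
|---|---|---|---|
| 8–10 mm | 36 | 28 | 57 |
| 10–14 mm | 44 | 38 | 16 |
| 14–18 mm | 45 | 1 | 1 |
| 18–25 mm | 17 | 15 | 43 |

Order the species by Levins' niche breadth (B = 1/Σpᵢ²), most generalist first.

population P3 > population P1 > population P4

Proportions for population P3 (n=142): 36/142=0.2535, 44/142=0.3099, 45/142=0.3169, 17/142=0.1197
Proportions for population P1 (n=82): 28/82=0.3415, 38/82=0.4634, 1/82=0.0122, 15/82=0.1829
Proportions for population P4 (n=117): 57/117=0.4872, 16/117=0.1368, 1/117=0.0085, 43/117=0.3675
Σp_P3ᵢ² = 0.2535² + 0.3099² + 0.3169² + 0.1197² = 0.064262 + 0.096038 + 0.100426 + 0.014328 = 0.275054
B_P3 = 1 / 0.275054 = 3.6356
Σp_P1ᵢ² = 0.3415² + 0.4634² + 0.0122² + 0.1829² = 0.116622 + 0.214740 + 0.000149 + 0.033452 = 0.364963
B_P1 = 1 / 0.364963 = 2.7400
Σp_P4ᵢ² = 0.4872² + 0.1368² + 0.0085² + 0.3675² = 0.237364 + 0.018714 + 0.000072 + 0.135056 = 0.391206
B_P4 = 1 / 0.391206 = 2.5562
Ranking by B (broadest → narrowest): population P3 (3.64) > population P1 (2.74) > population P4 (2.56)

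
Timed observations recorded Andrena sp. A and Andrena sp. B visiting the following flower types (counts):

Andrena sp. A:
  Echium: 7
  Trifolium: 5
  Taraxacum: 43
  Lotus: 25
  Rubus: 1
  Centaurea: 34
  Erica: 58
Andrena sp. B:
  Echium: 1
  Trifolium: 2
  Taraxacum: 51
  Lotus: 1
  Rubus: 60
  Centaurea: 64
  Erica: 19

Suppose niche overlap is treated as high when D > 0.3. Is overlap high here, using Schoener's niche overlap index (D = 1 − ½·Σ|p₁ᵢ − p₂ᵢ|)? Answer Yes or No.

Yes

Proportions for Andrena sp. A (n=173): 7/173=0.0405, 5/173=0.0289, 43/173=0.2486, 25/173=0.1445, 1/173=0.0058, 34/173=0.1965, 58/173=0.3353
Proportions for Andrena sp. B (n=198): 1/198=0.0051, 2/198=0.0101, 51/198=0.2576, 1/198=0.0051, 60/198=0.3030, 64/198=0.3232, 19/198=0.0960
Σ|p₁ᵢ − p₂ᵢ| = 0.0354 + 0.0188 + 0.0090 + 0.1394 + 0.2972 + 0.1267 + 0.2393 = 0.8658
D = 1 − ½ × 0.8658 = 1 − 0.43290 = 0.56710
D = 0.56710 > 0.3 → Yes.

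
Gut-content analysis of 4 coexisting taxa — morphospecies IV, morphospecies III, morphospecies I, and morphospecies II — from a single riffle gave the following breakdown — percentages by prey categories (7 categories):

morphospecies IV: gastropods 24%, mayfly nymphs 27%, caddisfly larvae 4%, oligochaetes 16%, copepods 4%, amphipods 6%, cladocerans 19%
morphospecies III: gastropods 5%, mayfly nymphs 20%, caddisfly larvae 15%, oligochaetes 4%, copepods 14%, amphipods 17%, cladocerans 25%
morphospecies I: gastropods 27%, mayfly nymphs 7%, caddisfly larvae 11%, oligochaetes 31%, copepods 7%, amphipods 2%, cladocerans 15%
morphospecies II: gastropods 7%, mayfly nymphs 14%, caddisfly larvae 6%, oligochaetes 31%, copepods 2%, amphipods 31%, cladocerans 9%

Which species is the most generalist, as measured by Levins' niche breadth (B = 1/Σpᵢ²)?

Convert percentages to proportions (divide by 100).
Σp_IVᵢ² = 0.24² + 0.27² + 0.04² + 0.16² + 0.04² + 0.06² + 0.19² = 0.0576 + 0.0729 + 0.0016 + 0.0256 + 0.0016 + 0.0036 + 0.0361 = 0.1990
B_IV = 1 / 0.1990 = 5.0251
Σp_IIIᵢ² = 0.05² + 0.20² + 0.15² + 0.04² + 0.14² + 0.17² + 0.25² = 0.0025 + 0.0400 + 0.0225 + 0.0016 + 0.0196 + 0.0289 + 0.0625 = 0.1776
B_III = 1 / 0.1776 = 5.6306
Σp_Iᵢ² = 0.27² + 0.07² + 0.11² + 0.31² + 0.07² + 0.02² + 0.15² = 0.0729 + 0.0049 + 0.0121 + 0.0961 + 0.0049 + 0.0004 + 0.0225 = 0.2138
B_I = 1 / 0.2138 = 4.6773
Σp_IIᵢ² = 0.07² + 0.14² + 0.06² + 0.31² + 0.02² + 0.31² + 0.09² = 0.0049 + 0.0196 + 0.0036 + 0.0961 + 0.0004 + 0.0961 + 0.0081 = 0.2288
B_II = 1 / 0.2288 = 4.3706
Highest B → broadest niche (most generalist): morphospecies III (B = 5.63).

morphospecies III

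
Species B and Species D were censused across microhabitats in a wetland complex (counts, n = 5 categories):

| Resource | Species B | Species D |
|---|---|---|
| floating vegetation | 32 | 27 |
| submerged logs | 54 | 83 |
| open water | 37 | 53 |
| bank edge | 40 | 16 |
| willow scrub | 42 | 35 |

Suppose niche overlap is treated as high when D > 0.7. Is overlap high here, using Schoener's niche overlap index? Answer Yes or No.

Proportions for Species B (n=205): 32/205=0.1561, 54/205=0.2634, 37/205=0.1805, 40/205=0.1951, 42/205=0.2049
Proportions for Species D (n=214): 27/214=0.1262, 83/214=0.3879, 53/214=0.2477, 16/214=0.0748, 35/214=0.1636
Σ|p₁ᵢ − p₂ᵢ| = 0.0299 + 0.1245 + 0.0672 + 0.1203 + 0.0413 = 0.3832
D = 1 − ½ × 0.3832 = 1 − 0.19160 = 0.80840
D = 0.80840 > 0.7 → Yes.

Yes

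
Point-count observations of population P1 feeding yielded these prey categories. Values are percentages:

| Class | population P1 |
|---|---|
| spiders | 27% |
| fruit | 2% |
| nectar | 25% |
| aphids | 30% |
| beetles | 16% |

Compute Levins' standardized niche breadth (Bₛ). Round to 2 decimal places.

0.74

Convert percentages to proportions (divide by 100).
Σpᵢ² = 0.27² + 0.02² + 0.25² + 0.30² + 0.16² = 0.0729 + 0.0004 + 0.0625 + 0.0900 + 0.0256 = 0.2514
B = 1 / 0.2514 = 3.9777
Bₛ = (B − 1)/(n − 1) = (3.9777 − 1)/(5 − 1) = 2.9777/4 = 0.7444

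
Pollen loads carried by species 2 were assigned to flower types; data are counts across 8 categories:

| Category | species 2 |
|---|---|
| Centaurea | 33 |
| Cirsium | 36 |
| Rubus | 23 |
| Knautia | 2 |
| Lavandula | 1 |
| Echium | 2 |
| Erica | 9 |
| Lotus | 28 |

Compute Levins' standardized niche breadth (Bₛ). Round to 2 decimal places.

0.53

Proportions for species 2 (n=134): 33/134=0.2463, 36/134=0.2687, 23/134=0.1716, 2/134=0.0149, 1/134=0.0075, 2/134=0.0149, 9/134=0.0672, 28/134=0.2090
Σpᵢ² = 0.2463² + 0.2687² + 0.1716² + 0.0149² + 0.0075² + 0.0149² + 0.0672² + 0.2090² = 0.060664 + 0.072200 + 0.029447 + 0.000222 + 0.000056 + 0.000222 + 0.004516 + 0.043681 = 0.211008
B = 1 / 0.211008 = 4.7392
Bₛ = (B − 1)/(n − 1) = (4.7392 − 1)/(8 − 1) = 3.7392/7 = 0.5342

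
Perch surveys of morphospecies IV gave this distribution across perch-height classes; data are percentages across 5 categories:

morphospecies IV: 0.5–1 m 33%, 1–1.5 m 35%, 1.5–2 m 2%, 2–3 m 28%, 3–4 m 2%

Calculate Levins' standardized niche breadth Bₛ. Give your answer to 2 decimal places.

0.55

Convert percentages to proportions (divide by 100).
Σpᵢ² = 0.33² + 0.35² + 0.02² + 0.28² + 0.02² = 0.1089 + 0.1225 + 0.0004 + 0.0784 + 0.0004 = 0.3106
B = 1 / 0.3106 = 3.2196
Bₛ = (B − 1)/(n − 1) = (3.2196 − 1)/(5 − 1) = 2.2196/4 = 0.5549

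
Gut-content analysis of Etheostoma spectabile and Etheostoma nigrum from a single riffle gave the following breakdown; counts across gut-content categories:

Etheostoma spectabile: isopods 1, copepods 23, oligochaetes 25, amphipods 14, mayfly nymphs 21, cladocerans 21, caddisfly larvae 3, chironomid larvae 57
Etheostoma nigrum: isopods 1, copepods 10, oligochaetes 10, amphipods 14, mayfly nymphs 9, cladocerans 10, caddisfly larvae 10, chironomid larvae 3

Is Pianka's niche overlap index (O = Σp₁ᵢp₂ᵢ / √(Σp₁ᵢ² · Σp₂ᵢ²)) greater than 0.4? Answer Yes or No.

Yes

Proportions for Etheostoma spectabile (n=165): 1/165=0.0061, 23/165=0.1394, 25/165=0.1515, 14/165=0.0848, 21/165=0.1273, 21/165=0.1273, 3/165=0.0182, 57/165=0.3455
Proportions for Etheostoma nigrum (n=67): 1/67=0.0149, 10/67=0.1493, 10/67=0.1493, 14/67=0.2090, 9/67=0.1343, 10/67=0.1493, 10/67=0.1493, 3/67=0.0448
Σ p₁ᵢp₂ᵢ = 0.000091 + 0.020812 + 0.022619 + 0.017723 + 0.017096 + 0.019006 + 0.002717 + 0.015478 = 0.115542
Σp_1ᵢ² = 0.0061² + 0.1394² + 0.1515² + 0.0848² + 0.1273² + 0.1273² + 0.0182² + 0.3455² = 0.000037 + 0.019432 + 0.022952 + 0.007191 + 0.016205 + 0.016205 + 0.000331 + 0.119370 = 0.201723
Σp_2ᵢ² = 0.0149² + 0.1493² + 0.1493² + 0.2090² + 0.1343² + 0.1493² + 0.1493² + 0.0448² = 0.000222 + 0.022290 + 0.022290 + 0.043681 + 0.018036 + 0.022290 + 0.022290 + 0.002007 = 0.153106
O = 0.115542 / √(0.201723 × 0.153106) = 0.115542 / 0.1757413 = 0.6575
O = 0.6575 > 0.4 → Yes.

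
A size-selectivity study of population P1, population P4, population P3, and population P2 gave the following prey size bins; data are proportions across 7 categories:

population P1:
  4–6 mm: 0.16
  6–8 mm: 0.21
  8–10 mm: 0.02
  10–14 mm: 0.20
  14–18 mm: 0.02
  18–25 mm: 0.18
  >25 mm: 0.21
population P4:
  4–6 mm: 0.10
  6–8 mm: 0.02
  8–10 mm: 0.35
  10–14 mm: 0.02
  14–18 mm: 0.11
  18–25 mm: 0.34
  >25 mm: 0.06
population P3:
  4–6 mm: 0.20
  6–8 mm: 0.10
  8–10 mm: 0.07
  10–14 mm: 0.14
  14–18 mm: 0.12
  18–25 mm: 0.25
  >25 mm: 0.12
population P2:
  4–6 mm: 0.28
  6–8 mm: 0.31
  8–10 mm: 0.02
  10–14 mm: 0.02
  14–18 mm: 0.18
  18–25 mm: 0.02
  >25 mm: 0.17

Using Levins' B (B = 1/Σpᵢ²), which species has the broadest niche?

population P3

Σp_P1ᵢ² = 0.16² + 0.21² + 0.02² + 0.20² + 0.02² + 0.18² + 0.21² = 0.0256 + 0.0441 + 0.0004 + 0.0400 + 0.0004 + 0.0324 + 0.0441 = 0.1870
B_P1 = 1 / 0.1870 = 5.3476
Σp_P4ᵢ² = 0.10² + 0.02² + 0.35² + 0.02² + 0.11² + 0.34² + 0.06² = 0.0100 + 0.0004 + 0.1225 + 0.0004 + 0.0121 + 0.1156 + 0.0036 = 0.2646
B_P4 = 1 / 0.2646 = 3.7793
Σp_P3ᵢ² = 0.20² + 0.10² + 0.07² + 0.14² + 0.12² + 0.25² + 0.12² = 0.0400 + 0.0100 + 0.0049 + 0.0196 + 0.0144 + 0.0625 + 0.0144 = 0.1658
B_P3 = 1 / 0.1658 = 6.0314
Σp_P2ᵢ² = 0.28² + 0.31² + 0.02² + 0.02² + 0.18² + 0.02² + 0.17² = 0.0784 + 0.0961 + 0.0004 + 0.0004 + 0.0324 + 0.0004 + 0.0289 = 0.2370
B_P2 = 1 / 0.2370 = 4.2194
Highest B → broadest niche (most generalist): population P3 (B = 6.03).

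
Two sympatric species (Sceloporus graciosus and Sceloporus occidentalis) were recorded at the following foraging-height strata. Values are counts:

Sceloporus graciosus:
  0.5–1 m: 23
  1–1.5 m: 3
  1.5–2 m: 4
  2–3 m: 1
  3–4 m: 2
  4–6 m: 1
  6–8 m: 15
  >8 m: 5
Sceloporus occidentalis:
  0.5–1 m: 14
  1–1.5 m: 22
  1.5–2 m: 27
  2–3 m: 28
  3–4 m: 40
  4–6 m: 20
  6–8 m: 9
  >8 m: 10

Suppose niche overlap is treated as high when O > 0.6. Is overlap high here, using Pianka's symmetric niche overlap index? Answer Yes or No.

Proportions for Sceloporus graciosus (n=54): 23/54=0.4259, 3/54=0.0556, 4/54=0.0741, 1/54=0.0185, 2/54=0.0370, 1/54=0.0185, 15/54=0.2778, 5/54=0.0926
Proportions for Sceloporus occidentalis (n=170): 14/170=0.0824, 22/170=0.1294, 27/170=0.1588, 28/170=0.1647, 40/170=0.2353, 20/170=0.1176, 9/170=0.0529, 10/170=0.0588
Σ p₁ᵢp₂ᵢ = 0.035094 + 0.007195 + 0.011767 + 0.003047 + 0.008706 + 0.002176 + 0.014696 + 0.005445 = 0.088126
Σp_1ᵢ² = 0.4259² + 0.0556² + 0.0741² + 0.0185² + 0.0370² + 0.0185² + 0.2778² + 0.0926² = 0.181391 + 0.003091 + 0.005491 + 0.000342 + 0.001369 + 0.000342 + 0.077173 + 0.008575 = 0.277774
Σp_2ᵢ² = 0.0824² + 0.1294² + 0.1588² + 0.1647² + 0.2353² + 0.1176² + 0.0529² + 0.0588² = 0.006790 + 0.016744 + 0.025217 + 0.027126 + 0.055366 + 0.013830 + 0.002798 + 0.003457 = 0.151328
O = 0.088126 / √(0.277774 × 0.151328) = 0.088126 / 0.2050243 = 0.4298
O = 0.4298 < 0.6 → No.

No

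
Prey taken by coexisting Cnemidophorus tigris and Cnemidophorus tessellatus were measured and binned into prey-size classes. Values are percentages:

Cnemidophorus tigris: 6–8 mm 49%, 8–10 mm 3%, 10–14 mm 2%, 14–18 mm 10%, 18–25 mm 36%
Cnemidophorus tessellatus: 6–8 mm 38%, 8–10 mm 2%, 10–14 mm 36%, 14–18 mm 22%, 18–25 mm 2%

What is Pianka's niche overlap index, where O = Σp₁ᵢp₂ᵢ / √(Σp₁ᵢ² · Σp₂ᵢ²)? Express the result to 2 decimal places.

0.64

Convert percentages to proportions (divide by 100).
Σ p₁ᵢp₂ᵢ = 0.1862 + 0.0006 + 0.0072 + 0.0220 + 0.0072 = 0.2232
Σp_1ᵢ² = 0.49² + 0.03² + 0.02² + 0.10² + 0.36² = 0.2401 + 0.0009 + 0.0004 + 0.0100 + 0.1296 = 0.3810
Σp_2ᵢ² = 0.38² + 0.02² + 0.36² + 0.22² + 0.02² = 0.1444 + 0.0004 + 0.1296 + 0.0484 + 0.0004 = 0.3232
O = 0.2232 / √(0.3810 × 0.3232) = 0.2232 / 0.35091 = 0.6361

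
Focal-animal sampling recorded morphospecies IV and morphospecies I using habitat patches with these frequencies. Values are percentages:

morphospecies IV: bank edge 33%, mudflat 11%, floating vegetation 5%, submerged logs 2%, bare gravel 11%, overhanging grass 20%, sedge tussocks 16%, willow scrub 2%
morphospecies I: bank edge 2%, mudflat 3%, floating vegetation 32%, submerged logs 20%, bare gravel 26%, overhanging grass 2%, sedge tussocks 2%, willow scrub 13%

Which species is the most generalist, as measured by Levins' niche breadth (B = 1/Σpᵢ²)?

Convert percentages to proportions (divide by 100).
Σp_IVᵢ² = 0.33² + 0.11² + 0.05² + 0.02² + 0.11² + 0.20² + 0.16² + 0.02² = 0.1089 + 0.0121 + 0.0025 + 0.0004 + 0.0121 + 0.0400 + 0.0256 + 0.0004 = 0.2020
B_IV = 1 / 0.2020 = 4.9505
Σp_Iᵢ² = 0.02² + 0.03² + 0.32² + 0.20² + 0.26² + 0.02² + 0.02² + 0.13² = 0.0004 + 0.0009 + 0.1024 + 0.0400 + 0.0676 + 0.0004 + 0.0004 + 0.0169 = 0.2290
B_I = 1 / 0.2290 = 4.3668
Highest B → broadest niche (most generalist): morphospecies IV (B = 4.95).

morphospecies IV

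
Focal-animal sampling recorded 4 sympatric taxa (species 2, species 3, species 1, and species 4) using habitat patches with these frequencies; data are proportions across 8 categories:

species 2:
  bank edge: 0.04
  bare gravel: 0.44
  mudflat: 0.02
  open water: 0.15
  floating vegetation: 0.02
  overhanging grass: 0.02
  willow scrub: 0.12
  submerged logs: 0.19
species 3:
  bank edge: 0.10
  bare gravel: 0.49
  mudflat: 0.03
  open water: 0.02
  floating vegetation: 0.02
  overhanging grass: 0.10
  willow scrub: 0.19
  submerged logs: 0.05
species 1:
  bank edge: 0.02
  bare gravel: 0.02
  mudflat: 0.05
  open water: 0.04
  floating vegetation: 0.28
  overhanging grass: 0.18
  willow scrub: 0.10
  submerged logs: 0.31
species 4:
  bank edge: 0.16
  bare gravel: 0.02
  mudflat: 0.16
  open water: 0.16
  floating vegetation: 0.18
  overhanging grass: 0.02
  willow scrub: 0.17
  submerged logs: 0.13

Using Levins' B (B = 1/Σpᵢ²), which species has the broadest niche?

Σp_2ᵢ² = 0.04² + 0.44² + 0.02² + 0.15² + 0.02² + 0.02² + 0.12² + 0.19² = 0.0016 + 0.1936 + 0.0004 + 0.0225 + 0.0004 + 0.0004 + 0.0144 + 0.0361 = 0.2694
B_2 = 1 / 0.2694 = 3.7120
Σp_3ᵢ² = 0.10² + 0.49² + 0.03² + 0.02² + 0.02² + 0.10² + 0.19² + 0.05² = 0.0100 + 0.2401 + 0.0009 + 0.0004 + 0.0004 + 0.0100 + 0.0361 + 0.0025 = 0.3004
B_3 = 1 / 0.3004 = 3.3289
Σp_1ᵢ² = 0.02² + 0.02² + 0.05² + 0.04² + 0.28² + 0.18² + 0.10² + 0.31² = 0.0004 + 0.0004 + 0.0025 + 0.0016 + 0.0784 + 0.0324 + 0.0100 + 0.0961 = 0.2218
B_1 = 1 / 0.2218 = 4.5086
Σp_4ᵢ² = 0.16² + 0.02² + 0.16² + 0.16² + 0.18² + 0.02² + 0.17² + 0.13² = 0.0256 + 0.0004 + 0.0256 + 0.0256 + 0.0324 + 0.0004 + 0.0289 + 0.0169 = 0.1558
B_4 = 1 / 0.1558 = 6.4185
Highest B → broadest niche (most generalist): species 4 (B = 6.42).

species 4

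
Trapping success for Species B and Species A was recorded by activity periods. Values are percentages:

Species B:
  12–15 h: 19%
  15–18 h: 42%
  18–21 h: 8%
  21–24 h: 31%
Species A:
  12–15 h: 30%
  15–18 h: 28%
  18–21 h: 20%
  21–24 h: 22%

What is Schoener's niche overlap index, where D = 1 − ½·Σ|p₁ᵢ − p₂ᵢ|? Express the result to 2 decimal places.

0.77

Convert percentages to proportions (divide by 100).
Σ|p₁ᵢ − p₂ᵢ| = 0.11 + 0.14 + 0.12 + 0.09 = 0.46
D = 1 − ½ × 0.46 = 1 − 0.230 = 0.7700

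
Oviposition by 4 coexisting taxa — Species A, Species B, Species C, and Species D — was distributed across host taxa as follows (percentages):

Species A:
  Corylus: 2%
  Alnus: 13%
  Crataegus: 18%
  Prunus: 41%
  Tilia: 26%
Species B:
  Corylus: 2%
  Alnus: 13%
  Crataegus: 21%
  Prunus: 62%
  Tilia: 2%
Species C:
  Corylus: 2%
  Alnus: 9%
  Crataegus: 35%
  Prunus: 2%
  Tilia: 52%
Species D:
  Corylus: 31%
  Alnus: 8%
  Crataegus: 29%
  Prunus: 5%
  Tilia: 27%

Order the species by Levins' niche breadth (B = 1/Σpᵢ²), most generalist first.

Convert percentages to proportions (divide by 100).
Σp_Aᵢ² = 0.02² + 0.13² + 0.18² + 0.41² + 0.26² = 0.0004 + 0.0169 + 0.0324 + 0.1681 + 0.0676 = 0.2854
B_A = 1 / 0.2854 = 3.5039
Σp_Bᵢ² = 0.02² + 0.13² + 0.21² + 0.62² + 0.02² = 0.0004 + 0.0169 + 0.0441 + 0.3844 + 0.0004 = 0.4462
B_B = 1 / 0.4462 = 2.2411
Σp_Cᵢ² = 0.02² + 0.09² + 0.35² + 0.02² + 0.52² = 0.0004 + 0.0081 + 0.1225 + 0.0004 + 0.2704 = 0.4018
B_C = 1 / 0.4018 = 2.4888
Σp_Dᵢ² = 0.31² + 0.08² + 0.29² + 0.05² + 0.27² = 0.0961 + 0.0064 + 0.0841 + 0.0025 + 0.0729 = 0.2620
B_D = 1 / 0.2620 = 3.8168
Ranking by B (broadest → narrowest): Species D (3.82) > Species A (3.50) > Species C (2.49) > Species B (2.24)

Species D > Species A > Species C > Species B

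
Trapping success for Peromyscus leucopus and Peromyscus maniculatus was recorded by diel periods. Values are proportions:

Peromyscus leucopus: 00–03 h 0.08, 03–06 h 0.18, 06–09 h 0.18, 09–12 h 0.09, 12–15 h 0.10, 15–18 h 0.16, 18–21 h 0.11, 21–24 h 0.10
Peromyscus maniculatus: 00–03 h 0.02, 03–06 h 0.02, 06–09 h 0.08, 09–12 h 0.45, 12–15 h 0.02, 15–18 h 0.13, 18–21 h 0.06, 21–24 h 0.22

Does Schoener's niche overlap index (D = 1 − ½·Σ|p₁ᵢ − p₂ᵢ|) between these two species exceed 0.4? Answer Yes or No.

Σ|p₁ᵢ − p₂ᵢ| = 0.06 + 0.16 + 0.10 + 0.36 + 0.08 + 0.03 + 0.05 + 0.12 = 0.96
D = 1 − ½ × 0.96 = 1 − 0.480 = 0.5200
D = 0.5200 > 0.4 → Yes.

Yes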